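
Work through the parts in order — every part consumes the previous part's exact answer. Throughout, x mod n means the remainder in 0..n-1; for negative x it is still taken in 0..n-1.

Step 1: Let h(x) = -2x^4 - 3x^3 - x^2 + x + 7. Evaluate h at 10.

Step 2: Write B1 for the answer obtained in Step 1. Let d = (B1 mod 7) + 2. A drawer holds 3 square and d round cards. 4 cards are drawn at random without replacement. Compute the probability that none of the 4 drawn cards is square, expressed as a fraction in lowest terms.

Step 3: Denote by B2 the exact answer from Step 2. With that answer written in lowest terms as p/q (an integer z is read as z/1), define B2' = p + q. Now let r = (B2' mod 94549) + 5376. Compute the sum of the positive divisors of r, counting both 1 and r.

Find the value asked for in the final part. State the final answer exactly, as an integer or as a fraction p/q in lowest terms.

7800

Step 1: -2*(10)^4 - 3*(10)^3 - 1*(10)^2 + 1*(10)^1 + 7 = (-20000) + (-3000) + (-100) + (10) + (7) = -23083; answer -23083
Step 2: B1 = -23083; d = 5; total draws C(8,4) = 70; favorable C(5,4) = 5; P = 1/14; answer 1/14
Step 3: B2 = 1/14; threaded value p + q = 15; r = 5391; 5391 = 3^2 * 599; sigma = (1 + 3 + 9) * (1 + 599) = 13 * 600 = 7800; answer 7800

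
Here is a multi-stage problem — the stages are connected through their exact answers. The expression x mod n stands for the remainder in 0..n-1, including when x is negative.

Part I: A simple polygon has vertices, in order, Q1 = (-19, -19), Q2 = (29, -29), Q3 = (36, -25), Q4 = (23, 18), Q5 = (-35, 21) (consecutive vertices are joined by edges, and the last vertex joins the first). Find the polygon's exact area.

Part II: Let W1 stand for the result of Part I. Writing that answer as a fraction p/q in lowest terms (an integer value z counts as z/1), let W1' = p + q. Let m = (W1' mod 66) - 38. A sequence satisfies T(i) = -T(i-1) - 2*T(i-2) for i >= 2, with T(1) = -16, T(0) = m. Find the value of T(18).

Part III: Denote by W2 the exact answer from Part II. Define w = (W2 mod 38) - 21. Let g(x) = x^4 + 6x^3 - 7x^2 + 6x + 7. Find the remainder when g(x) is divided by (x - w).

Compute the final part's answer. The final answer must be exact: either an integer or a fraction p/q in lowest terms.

-155

Part I: cross terms: (-19*-29 - 29*-19)=1102, (29*-25 - 36*-29)=319, (36*18 - 23*-25)=1223, (23*21 - -35*18)=1113, (-35*-19 - -19*21)=1064; twice the area = |4821| = 4821; area = 4821/2; answer 4821/2
Part II: W1 = 4821/2; threaded value p + q = 4823; m = -33; T(2) = -1*(-16) - 2*(-33) = 82; iterating: T(2)=82, T(3)=-50, T(4)=-114, T(5)=214, T(6)=14, T(7)=-442, T(8)=414, T(9)=470, T(10)=-1298, T(11)=358, T(12)=2238, T(13)=-2954, T(14)=-1522, T(15)=7430, T(16)=-4386, T(17)=-10474, T(18)=19246; answer 19246
Part III: W2 = 19246; w = -3; remainder = value at the root: 1*(-3)^4 + 6*(-3)^3 - 7*(-3)^2 + 6*(-3)^1 + 7 = (81) + (-162) + (-63) + (-18) + (7) = -155; answer -155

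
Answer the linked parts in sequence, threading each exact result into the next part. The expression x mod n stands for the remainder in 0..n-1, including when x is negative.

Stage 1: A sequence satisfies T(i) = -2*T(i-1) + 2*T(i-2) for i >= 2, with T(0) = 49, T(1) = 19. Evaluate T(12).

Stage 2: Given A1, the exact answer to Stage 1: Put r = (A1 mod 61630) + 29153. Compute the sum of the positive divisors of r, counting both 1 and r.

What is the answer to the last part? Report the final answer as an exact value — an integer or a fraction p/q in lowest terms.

70140

Stage 1: T(2) = -2*(19) + 2*(49) = 60; iterating: T(2)=60, T(3)=-82, T(4)=284, T(5)=-732, T(6)=2032, T(7)=-5528, T(8)=15120, T(9)=-41296, T(10)=112832, T(11)=-308256, T(12)=842176; answer 842176
Stage 2: A1 = 842176; r = 70139; 70139 is prime, so its only divisors are 1 and 70139; sigma = 1 + 70139 = 70140; answer 70140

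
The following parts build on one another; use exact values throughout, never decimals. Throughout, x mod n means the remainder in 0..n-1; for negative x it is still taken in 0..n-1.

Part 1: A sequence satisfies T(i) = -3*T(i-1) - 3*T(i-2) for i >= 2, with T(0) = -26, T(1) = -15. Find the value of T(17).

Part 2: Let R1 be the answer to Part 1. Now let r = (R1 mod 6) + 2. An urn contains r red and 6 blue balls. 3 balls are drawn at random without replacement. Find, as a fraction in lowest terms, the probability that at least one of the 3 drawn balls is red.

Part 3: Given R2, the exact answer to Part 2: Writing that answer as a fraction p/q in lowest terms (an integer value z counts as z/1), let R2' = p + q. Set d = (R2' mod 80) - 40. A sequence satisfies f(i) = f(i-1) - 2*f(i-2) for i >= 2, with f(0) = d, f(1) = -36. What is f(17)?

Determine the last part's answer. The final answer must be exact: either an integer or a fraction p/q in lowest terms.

Part 1: T(2) = -3*(-15) - 3*(-26) = 123; iterating: T(2)=123, T(3)=-324, T(4)=603, T(5)=-837, T(6)=702, T(7)=405, T(8)=-3321, T(9)=8748, T(10)=-16281, T(11)=22599, T(12)=-18954, T(13)=-10935, T(14)=89667, T(15)=-236196, T(16)=439587, T(17)=-610173; answer -610173
Part 2: R1 = -610173; r = 5; total draws C(11,3) = 165; complement C(6,3) = 20; favorable 165 - 20 = 145; P = 29/33; answer 29/33
Part 3: R2 = 29/33; threaded value p + q = 62; d = 22; f(2) = 1*(-36) - 2*(22) = -80; iterating: f(2)=-80, f(3)=-8, f(4)=152, f(5)=168, f(6)=-136, f(7)=-472, f(8)=-200, f(9)=744, f(10)=1144, f(11)=-344, f(12)=-2632, f(13)=-1944, f(14)=3320, f(15)=7208, f(16)=568, f(17)=-13848; answer -13848

-13848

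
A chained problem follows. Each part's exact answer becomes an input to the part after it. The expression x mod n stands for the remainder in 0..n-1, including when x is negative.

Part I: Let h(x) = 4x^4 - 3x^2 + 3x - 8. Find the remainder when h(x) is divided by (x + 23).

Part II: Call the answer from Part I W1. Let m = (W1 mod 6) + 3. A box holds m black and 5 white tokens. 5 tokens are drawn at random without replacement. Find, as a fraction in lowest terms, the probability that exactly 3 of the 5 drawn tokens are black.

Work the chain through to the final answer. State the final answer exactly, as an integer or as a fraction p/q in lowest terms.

25/63

Part I: remainder = value at the root: 4*(-23)^4 - 3*(-23)^2 + 3*(-23)^1 - 8 = (1119364) + (-1587) + (-69) + (-8) = 1117700; answer 1117700
Part II: W1 = 1117700; m = 5; total draws C(10,5) = 252; favorable C(5,3)*C(5,2) = 100; P = 25/63; answer 25/63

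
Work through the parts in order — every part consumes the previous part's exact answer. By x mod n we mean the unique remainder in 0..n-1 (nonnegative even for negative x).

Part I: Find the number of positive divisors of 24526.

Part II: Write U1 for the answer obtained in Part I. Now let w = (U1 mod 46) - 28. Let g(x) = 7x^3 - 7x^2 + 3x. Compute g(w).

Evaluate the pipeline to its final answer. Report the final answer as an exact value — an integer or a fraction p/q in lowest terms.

Part I: 24526 = 2 * 12263; number of divisors = (1+1) * (1+1) = 4; answer 4
Part II: U1 = 4; w = -24; 7*(-24)^3 - 7*(-24)^2 + 3*(-24)^1 = (-96768) + (-4032) + (-72) = -100872; answer -100872

-100872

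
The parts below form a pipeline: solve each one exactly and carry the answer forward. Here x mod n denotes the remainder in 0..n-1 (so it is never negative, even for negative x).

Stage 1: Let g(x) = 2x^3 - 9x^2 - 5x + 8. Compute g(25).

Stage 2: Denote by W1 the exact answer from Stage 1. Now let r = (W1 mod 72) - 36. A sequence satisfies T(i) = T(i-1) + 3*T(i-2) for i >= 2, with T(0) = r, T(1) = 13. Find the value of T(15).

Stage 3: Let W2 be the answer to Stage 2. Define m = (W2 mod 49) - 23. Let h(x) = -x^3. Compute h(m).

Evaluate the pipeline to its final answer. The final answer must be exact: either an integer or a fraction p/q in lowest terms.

-10648

Stage 1: 2*(25)^3 - 9*(25)^2 - 5*(25)^1 + 8 = (31250) + (-5625) + (-125) + (8) = 25508; answer 25508
Stage 2: W1 = 25508; r = -16; T(2) = 1*(13) + 3*(-16) = -35; iterating: T(2)=-35, T(3)=4, T(4)=-101, T(5)=-89, T(6)=-392, T(7)=-659, T(8)=-1835, T(9)=-3812, T(10)=-9317, T(11)=-20753, T(12)=-48704, T(13)=-110963, T(14)=-257075, T(15)=-589964; answer -589964
Stage 3: W2 = -589964; m = 22; -1*(22)^3 = (-10648) = -10648; answer -10648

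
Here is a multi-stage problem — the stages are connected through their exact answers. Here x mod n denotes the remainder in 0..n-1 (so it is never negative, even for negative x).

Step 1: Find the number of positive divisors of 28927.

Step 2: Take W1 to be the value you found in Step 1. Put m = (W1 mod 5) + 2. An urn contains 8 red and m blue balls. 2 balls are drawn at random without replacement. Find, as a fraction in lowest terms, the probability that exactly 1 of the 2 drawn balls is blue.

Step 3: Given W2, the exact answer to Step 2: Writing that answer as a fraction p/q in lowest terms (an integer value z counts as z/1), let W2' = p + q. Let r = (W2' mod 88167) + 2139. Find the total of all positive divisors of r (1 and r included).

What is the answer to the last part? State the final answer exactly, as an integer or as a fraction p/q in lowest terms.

3836

Step 1: 28927 is prime, so its only divisors are 1 and 28927; count = 2; answer 2
Step 2: W1 = 2; m = 4; total draws C(12,2) = 66; favorable C(4,1)*C(8,1) = 32; P = 16/33; answer 16/33
Step 3: W2 = 16/33; threaded value p + q = 49; r = 2188; 2188 = 2^2 * 547; sigma = (1 + 2 + 4) * (1 + 547) = 7 * 548 = 3836; answer 3836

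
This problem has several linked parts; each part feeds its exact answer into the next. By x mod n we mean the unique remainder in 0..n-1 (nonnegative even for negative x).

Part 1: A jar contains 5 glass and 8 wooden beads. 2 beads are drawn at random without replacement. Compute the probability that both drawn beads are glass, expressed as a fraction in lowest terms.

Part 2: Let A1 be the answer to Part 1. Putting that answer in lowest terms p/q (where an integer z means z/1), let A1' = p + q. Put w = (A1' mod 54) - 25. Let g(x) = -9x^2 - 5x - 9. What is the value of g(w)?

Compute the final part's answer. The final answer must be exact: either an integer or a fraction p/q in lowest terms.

-3353

Part 1: total draws C(13,2) = 78; favorable C(5,2) = 10; P = 5/39; answer 5/39
Part 2: A1 = 5/39; threaded value p + q = 44; w = 19; -9*(19)^2 - 5*(19)^1 - 9 = (-3249) + (-95) + (-9) = -3353; answer -3353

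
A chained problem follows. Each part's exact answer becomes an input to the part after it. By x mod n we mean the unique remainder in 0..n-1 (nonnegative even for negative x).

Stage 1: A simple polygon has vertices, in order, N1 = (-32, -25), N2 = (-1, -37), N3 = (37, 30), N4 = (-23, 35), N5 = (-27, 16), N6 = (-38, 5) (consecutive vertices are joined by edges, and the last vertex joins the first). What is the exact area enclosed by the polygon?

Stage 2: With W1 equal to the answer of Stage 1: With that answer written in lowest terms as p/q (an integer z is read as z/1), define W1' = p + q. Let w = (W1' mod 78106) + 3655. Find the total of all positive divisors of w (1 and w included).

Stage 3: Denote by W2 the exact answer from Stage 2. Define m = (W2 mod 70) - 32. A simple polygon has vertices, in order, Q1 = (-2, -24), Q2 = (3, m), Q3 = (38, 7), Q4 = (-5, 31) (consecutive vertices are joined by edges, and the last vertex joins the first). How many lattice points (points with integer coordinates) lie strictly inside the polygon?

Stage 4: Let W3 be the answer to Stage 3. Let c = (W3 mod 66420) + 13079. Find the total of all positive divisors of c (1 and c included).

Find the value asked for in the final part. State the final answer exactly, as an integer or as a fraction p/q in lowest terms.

Stage 1: cross terms: (-32*-37 - -1*-25)=1159, (-1*30 - 37*-37)=1339, (37*35 - -23*30)=1985, (-23*16 - -27*35)=577, (-27*5 - -38*16)=473, (-38*-25 - -32*5)=1110; twice the area = |6643| = 6643; area = 6643/2; answer 6643/2
Stage 2: W1 = 6643/2; threaded value p + q = 6645; w = 10300; 10300 = 2^2 * 5^2 * 103; sigma = (1 + 2 + 4) * (1 + 5 + 25) * (1 + 103) = 7 * 31 * 104 = 22568; answer 22568
Stage 3: W2 = 22568; m = -4; cross terms: (-2*-4 - 3*-24)=80, (3*7 - 38*-4)=173, (38*31 - -5*7)=1213, (-5*-24 - -2*31)=182; twice the area = |1648| = 1648; area = 824; boundary points = 5 + 1 + 1 + 1 = 8; strictly interior points = area - boundary/2 + 1 = 821; answer 821
Stage 4: W3 = 821; c = 13900; 13900 = 2^2 * 5^2 * 139; sigma = (1 + 2 + 4) * (1 + 5 + 25) * (1 + 139) = 7 * 31 * 140 = 30380; answer 30380

30380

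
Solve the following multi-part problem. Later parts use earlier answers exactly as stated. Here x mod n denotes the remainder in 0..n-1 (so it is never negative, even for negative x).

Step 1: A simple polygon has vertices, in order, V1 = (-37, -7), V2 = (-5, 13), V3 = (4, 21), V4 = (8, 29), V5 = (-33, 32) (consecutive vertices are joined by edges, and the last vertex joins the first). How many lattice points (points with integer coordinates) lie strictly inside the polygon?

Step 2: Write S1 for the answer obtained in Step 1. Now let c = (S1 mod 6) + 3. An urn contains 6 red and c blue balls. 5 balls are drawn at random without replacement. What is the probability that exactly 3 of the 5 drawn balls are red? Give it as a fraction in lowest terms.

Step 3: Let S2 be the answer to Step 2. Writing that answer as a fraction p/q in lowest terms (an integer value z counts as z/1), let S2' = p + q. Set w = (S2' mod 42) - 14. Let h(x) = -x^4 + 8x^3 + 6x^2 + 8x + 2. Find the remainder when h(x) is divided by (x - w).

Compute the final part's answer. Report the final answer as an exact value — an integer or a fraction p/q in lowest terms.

Step 1: cross terms: (-37*13 - -5*-7)=-516, (-5*21 - 4*13)=-157, (4*29 - 8*21)=-52, (8*32 - -33*29)=1213, (-33*-7 - -37*32)=1415; twice the area = |1903| = 1903; area = 1903/2; boundary points = 4 + 1 + 4 + 1 + 1 = 11; strictly interior points = area - boundary/2 + 1 = 947; answer 947
Step 2: S1 = 947; c = 8; total draws C(14,5) = 2002; favorable C(6,3)*C(8,2) = 560; P = 40/143; answer 40/143
Step 3: S2 = 40/143; threaded value p + q = 183; w = 1; remainder = value at the root: -1*(1)^4 + 8*(1)^3 + 6*(1)^2 + 8*(1)^1 + 2 = (-1) + (8) + (6) + (8) + (2) = 23; answer 23

23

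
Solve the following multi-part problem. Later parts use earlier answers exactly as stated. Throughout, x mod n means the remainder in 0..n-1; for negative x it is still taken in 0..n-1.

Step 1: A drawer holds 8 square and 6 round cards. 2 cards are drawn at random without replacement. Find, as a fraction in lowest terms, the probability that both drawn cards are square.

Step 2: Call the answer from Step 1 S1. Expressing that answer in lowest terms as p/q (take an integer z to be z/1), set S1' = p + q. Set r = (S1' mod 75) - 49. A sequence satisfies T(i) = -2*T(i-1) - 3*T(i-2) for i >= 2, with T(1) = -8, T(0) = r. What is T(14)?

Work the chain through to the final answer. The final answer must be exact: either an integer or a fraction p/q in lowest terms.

Step 1: total draws C(14,2) = 91; favorable C(8,2) = 28; P = 4/13; answer 4/13
Step 2: S1 = 4/13; threaded value p + q = 17; r = -32; T(2) = -2*(-8) - 3*(-32) = 112; iterating: T(2)=112, T(3)=-200, T(4)=64, T(5)=472, T(6)=-1136, T(7)=856, T(8)=1696, T(9)=-5960, T(10)=6832, T(11)=4216, T(12)=-28928, T(13)=45208, T(14)=-3632; answer -3632

-3632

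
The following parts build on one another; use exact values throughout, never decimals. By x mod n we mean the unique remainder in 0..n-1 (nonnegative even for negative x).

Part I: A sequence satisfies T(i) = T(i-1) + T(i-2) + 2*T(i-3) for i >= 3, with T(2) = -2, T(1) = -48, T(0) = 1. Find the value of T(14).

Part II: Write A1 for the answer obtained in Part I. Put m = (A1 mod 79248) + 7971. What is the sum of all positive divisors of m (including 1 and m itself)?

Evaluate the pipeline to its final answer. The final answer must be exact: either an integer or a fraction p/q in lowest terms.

67032

Part I: T(3) = 1*(-2) + 1*(-48) + 2*(1) = -48; iterating: T(3)=-48, T(4)=-146, T(5)=-198, T(6)=-440, T(7)=-930, T(8)=-1766, T(9)=-3576, T(10)=-7202, T(11)=-14310, T(12)=-28664, T(13)=-57378, T(14)=-114662; answer -114662
Part II: A1 = -114662; m = 51805; 51805 = 5 * 13 * 797; sigma = (1 + 5) * (1 + 13) * (1 + 797) = 6 * 14 * 798 = 67032; answer 67032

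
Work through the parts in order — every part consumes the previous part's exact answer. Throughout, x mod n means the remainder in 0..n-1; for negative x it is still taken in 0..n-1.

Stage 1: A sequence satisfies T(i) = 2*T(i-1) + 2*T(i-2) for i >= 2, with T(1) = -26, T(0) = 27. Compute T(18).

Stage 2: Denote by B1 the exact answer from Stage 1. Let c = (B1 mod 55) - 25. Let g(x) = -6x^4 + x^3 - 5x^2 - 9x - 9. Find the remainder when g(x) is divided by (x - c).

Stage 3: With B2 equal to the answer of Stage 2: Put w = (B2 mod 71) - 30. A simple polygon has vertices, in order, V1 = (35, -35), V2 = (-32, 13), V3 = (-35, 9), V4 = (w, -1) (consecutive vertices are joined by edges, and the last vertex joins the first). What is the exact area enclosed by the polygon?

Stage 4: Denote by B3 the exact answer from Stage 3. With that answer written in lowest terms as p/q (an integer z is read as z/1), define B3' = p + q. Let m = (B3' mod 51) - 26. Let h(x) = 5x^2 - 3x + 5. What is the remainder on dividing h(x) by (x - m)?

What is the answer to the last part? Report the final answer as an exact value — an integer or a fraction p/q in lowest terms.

Stage 1: T(2) = 2*(-26) + 2*(27) = 2; iterating: T(2)=2, T(3)=-48, T(4)=-92, T(5)=-280, T(6)=-744, T(7)=-2048, T(8)=-5584, T(9)=-15264, T(10)=-41696, T(11)=-113920, T(12)=-311232, T(13)=-850304, T(14)=-2323072, T(15)=-6346752, T(16)=-17339648, T(17)=-47372800, T(18)=-129424896; answer -129424896
Stage 2: B1 = -129424896; c = -21; remainder = value at the root: -6*(-21)^4 + 1*(-21)^3 - 5*(-21)^2 - 9*(-21)^1 - 9 = (-1166886) + (-9261) + (-2205) + (189) + (-9) = -1178172; answer -1178172
Stage 3: B2 = -1178172; w = -28; cross terms: (35*13 - -32*-35)=-665, (-32*9 - -35*13)=167, (-35*-1 - -28*9)=287, (-28*-35 - 35*-1)=1015; twice the area = |804| = 804; area = 402; answer 402
Stage 4: B3 = 402; threaded value p + q = 403; m = 20; remainder = value at the root: 5*(20)^2 - 3*(20)^1 + 5 = (2000) + (-60) + (5) = 1945; answer 1945

1945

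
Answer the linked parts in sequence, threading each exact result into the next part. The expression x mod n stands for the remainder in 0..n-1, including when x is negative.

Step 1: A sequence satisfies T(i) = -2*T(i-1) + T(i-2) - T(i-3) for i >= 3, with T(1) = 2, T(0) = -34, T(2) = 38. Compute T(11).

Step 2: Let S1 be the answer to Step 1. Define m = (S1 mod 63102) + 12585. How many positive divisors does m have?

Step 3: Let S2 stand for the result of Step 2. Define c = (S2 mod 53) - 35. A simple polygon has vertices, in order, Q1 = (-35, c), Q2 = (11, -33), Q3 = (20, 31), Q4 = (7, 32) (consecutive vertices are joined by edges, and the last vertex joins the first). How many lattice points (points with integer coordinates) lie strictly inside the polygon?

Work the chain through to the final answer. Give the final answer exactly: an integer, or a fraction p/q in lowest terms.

1894

Step 1: T(3) = -2*(38) + 1*(2) - 1*(-34) = -40; iterating: T(3)=-40, T(4)=116, T(5)=-310, T(6)=776, T(7)=-1978, T(8)=5042, T(9)=-12838, T(10)=32696, T(11)=-83272; answer -83272
Step 2: S1 = -83272; m = 55517; 55517 = 7^2 * 11 * 103; number of divisors = (2+1) * (1+1) * (1+1) = 12; answer 12
Step 3: S2 = 12; c = -23; cross terms: (-35*-33 - 11*-23)=1408, (11*31 - 20*-33)=1001, (20*32 - 7*31)=423, (7*-23 - -35*32)=959; twice the area = |3791| = 3791; area = 3791/2; boundary points = 2 + 1 + 1 + 1 = 5; strictly interior points = area - boundary/2 + 1 = 1894; answer 1894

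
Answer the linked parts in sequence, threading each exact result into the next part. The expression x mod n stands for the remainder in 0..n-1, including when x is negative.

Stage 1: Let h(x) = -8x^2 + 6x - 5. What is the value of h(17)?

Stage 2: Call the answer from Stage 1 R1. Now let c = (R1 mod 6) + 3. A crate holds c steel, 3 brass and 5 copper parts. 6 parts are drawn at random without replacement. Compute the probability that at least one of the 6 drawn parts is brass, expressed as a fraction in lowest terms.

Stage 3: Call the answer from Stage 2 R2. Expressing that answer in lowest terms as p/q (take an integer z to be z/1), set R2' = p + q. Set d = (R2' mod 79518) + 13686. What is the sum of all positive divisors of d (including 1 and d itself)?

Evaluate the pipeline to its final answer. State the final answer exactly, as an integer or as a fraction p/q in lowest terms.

13712

Stage 1: -8*(17)^2 + 6*(17)^1 - 5 = (-2312) + (102) + (-5) = -2215; answer -2215
Stage 2: R1 = -2215; c = 8; total draws C(16,6) = 8008; complement C(13,6) = 1716; favorable 8008 - 1716 = 6292; P = 11/14; answer 11/14
Stage 3: R2 = 11/14; threaded value p + q = 25; d = 13711; 13711 is prime, so its only divisors are 1 and 13711; sigma = 1 + 13711 = 13712; answer 13712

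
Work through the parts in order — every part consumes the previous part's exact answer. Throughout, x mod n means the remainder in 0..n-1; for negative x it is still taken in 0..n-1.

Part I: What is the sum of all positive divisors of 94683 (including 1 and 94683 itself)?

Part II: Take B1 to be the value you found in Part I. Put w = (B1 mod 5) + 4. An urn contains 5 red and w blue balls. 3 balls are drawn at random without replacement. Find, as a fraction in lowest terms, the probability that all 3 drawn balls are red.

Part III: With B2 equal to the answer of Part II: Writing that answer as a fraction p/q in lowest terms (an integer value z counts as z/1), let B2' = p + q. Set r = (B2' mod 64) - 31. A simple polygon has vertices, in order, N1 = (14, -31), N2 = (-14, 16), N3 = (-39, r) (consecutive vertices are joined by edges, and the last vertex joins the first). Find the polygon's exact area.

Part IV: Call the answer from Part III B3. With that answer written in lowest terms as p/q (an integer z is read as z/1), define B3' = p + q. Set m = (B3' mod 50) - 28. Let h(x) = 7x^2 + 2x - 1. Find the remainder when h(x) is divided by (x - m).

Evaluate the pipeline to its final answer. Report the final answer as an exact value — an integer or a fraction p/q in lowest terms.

3128

Part I: 94683 = 3 * 37 * 853; sigma = (1 + 3) * (1 + 37) * (1 + 853) = 4 * 38 * 854 = 129808; answer 129808
Part II: B1 = 129808; w = 7; total draws C(12,3) = 220; favorable C(5,3) = 10; P = 1/22; answer 1/22
Part III: B2 = 1/22; threaded value p + q = 23; r = -8; cross terms: (14*16 - -14*-31)=-210, (-14*-8 - -39*16)=736, (-39*-31 - 14*-8)=1321; twice the area = |1847| = 1847; area = 1847/2; answer 1847/2
Part IV: B3 = 1847/2; threaded value p + q = 1849; m = 21; remainder = value at the root: 7*(21)^2 + 2*(21)^1 - 1 = (3087) + (42) + (-1) = 3128; answer 3128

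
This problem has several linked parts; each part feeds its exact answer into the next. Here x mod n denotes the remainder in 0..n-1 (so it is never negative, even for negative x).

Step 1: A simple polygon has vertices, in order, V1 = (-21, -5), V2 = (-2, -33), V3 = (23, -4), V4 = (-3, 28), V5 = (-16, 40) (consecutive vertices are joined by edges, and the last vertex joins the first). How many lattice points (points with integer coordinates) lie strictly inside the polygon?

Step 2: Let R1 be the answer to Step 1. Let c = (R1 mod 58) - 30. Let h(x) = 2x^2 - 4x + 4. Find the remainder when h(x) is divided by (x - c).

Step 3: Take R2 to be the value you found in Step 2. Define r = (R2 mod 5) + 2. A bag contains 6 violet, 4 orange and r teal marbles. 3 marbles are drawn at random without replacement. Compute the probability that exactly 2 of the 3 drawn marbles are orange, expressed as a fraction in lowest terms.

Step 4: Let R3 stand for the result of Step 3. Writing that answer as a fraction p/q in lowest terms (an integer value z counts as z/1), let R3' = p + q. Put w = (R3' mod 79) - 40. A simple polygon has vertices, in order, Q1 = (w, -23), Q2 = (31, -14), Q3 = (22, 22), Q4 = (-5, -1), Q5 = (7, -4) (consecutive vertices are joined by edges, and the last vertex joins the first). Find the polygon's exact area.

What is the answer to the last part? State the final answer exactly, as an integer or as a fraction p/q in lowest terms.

2057/2

Step 1: cross terms: (-21*-33 - -2*-5)=683, (-2*-4 - 23*-33)=767, (23*28 - -3*-4)=632, (-3*40 - -16*28)=328, (-16*-5 - -21*40)=920; twice the area = |3330| = 3330; area = 1665; boundary points = 1 + 1 + 2 + 1 + 5 = 10; strictly interior points = area - boundary/2 + 1 = 1661; answer 1661
Step 2: R1 = 1661; c = 7; remainder = value at the root: 2*(7)^2 - 4*(7)^1 + 4 = (98) + (-28) + (4) = 74; answer 74
Step 3: R2 = 74; r = 6; total draws C(16,3) = 560; favorable C(4,2)*C(12,1) = 72; P = 9/70; answer 9/70
Step 4: R3 = 9/70; threaded value p + q = 79; w = -40; cross terms: (-40*-14 - 31*-23)=1273, (31*22 - 22*-14)=990, (22*-1 - -5*22)=88, (-5*-4 - 7*-1)=27, (7*-23 - -40*-4)=-321; twice the area = |2057| = 2057; area = 2057/2; answer 2057/2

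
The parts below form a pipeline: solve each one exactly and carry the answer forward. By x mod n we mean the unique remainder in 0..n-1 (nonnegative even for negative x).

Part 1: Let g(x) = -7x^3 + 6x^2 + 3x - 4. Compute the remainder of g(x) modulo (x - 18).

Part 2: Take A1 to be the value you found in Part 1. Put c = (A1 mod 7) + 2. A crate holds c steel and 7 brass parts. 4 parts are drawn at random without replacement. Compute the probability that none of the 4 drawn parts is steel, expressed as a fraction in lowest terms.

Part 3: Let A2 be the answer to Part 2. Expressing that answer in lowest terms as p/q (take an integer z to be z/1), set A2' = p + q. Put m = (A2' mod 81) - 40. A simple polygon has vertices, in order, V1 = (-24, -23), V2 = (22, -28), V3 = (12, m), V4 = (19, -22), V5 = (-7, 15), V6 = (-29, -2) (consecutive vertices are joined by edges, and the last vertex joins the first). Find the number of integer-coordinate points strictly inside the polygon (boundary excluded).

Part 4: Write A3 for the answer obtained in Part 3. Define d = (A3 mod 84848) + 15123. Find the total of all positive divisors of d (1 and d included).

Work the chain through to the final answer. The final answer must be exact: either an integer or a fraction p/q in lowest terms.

Part 1: remainder = value at the root: -7*(18)^3 + 6*(18)^2 + 3*(18)^1 - 4 = (-40824) + (1944) + (54) + (-4) = -38830; answer -38830
Part 2: A1 = -38830; c = 8; total draws C(15,4) = 1365; favorable C(7,4) = 35; P = 1/39; answer 1/39
Part 3: A2 = 1/39; threaded value p + q = 40; m = 0; cross terms: (-24*-28 - 22*-23)=1178, (22*0 - 12*-28)=336, (12*-22 - 19*0)=-264, (19*15 - -7*-22)=131, (-7*-2 - -29*15)=449, (-29*-23 - -24*-2)=619; twice the area = |2449| = 2449; area = 2449/2; boundary points = 1 + 2 + 1 + 1 + 1 + 1 = 7; strictly interior points = area - boundary/2 + 1 = 1222; answer 1222
Part 4: A3 = 1222; d = 16345; 16345 = 5 * 7 * 467; sigma = (1 + 5) * (1 + 7) * (1 + 467) = 6 * 8 * 468 = 22464; answer 22464

22464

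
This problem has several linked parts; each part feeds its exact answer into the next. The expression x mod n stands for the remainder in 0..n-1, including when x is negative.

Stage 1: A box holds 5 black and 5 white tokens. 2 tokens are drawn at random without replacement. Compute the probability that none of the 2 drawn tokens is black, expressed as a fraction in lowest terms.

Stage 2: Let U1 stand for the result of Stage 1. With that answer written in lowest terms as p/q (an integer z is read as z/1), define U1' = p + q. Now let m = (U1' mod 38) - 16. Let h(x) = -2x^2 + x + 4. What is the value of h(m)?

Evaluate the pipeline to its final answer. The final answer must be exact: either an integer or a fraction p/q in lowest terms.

-51

Stage 1: total draws C(10,2) = 45; favorable C(5,2) = 10; P = 2/9; answer 2/9
Stage 2: U1 = 2/9; threaded value p + q = 11; m = -5; -2*(-5)^2 + 1*(-5)^1 + 4 = (-50) + (-5) + (4) = -51; answer -51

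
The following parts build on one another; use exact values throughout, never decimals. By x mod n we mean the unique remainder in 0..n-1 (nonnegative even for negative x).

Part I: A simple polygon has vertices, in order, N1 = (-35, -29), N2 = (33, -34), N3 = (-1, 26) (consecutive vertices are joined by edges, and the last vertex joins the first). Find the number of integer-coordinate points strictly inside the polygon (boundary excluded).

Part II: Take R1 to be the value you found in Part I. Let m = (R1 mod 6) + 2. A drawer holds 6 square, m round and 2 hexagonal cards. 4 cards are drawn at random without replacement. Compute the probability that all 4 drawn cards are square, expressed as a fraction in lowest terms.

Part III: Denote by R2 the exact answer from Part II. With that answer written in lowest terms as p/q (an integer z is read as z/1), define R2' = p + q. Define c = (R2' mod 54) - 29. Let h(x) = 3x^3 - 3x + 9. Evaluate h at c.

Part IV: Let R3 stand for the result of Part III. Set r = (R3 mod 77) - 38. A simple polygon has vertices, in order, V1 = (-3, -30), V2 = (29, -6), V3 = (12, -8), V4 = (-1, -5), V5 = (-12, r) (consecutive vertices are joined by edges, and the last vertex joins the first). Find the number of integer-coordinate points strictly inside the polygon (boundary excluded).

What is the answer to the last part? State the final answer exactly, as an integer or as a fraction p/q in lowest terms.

Part I: cross terms: (-35*-34 - 33*-29)=2147, (33*26 - -1*-34)=824, (-1*-29 - -35*26)=939; twice the area = |3910| = 3910; area = 1955; boundary points = 1 + 2 + 1 = 4; strictly interior points = area - boundary/2 + 1 = 1954; answer 1954
Part II: R1 = 1954; m = 6; total draws C(14,4) = 1001; favorable C(6,4) = 15; P = 15/1001; answer 15/1001
Part III: R2 = 15/1001; threaded value p + q = 1016; c = 15; 3*(15)^3 - 3*(15)^1 + 9 = (10125) + (-45) + (9) = 10089; answer 10089
Part IV: R3 = 10089; r = -36; cross terms: (-3*-6 - 29*-30)=888, (29*-8 - 12*-6)=-160, (12*-5 - -1*-8)=-68, (-1*-36 - -12*-5)=-24, (-12*-30 - -3*-36)=252; twice the area = |888| = 888; area = 444; boundary points = 8 + 1 + 1 + 1 + 3 = 14; strictly interior points = area - boundary/2 + 1 = 438; answer 438

438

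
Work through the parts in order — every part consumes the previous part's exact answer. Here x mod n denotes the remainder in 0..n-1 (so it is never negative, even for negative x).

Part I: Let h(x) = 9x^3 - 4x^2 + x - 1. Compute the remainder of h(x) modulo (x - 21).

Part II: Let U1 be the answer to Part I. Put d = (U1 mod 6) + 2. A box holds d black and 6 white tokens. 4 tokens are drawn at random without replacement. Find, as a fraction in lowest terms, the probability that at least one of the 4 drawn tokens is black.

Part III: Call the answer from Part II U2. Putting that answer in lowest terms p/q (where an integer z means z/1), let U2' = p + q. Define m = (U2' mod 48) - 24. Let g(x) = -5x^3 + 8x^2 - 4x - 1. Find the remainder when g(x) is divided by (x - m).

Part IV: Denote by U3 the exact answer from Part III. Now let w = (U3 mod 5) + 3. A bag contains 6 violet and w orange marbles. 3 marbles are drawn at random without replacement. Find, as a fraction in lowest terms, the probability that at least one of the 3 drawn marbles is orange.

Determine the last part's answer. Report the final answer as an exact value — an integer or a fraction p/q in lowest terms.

Part I: remainder = value at the root: 9*(21)^3 - 4*(21)^2 + 1*(21)^1 - 1 = (83349) + (-1764) + (21) + (-1) = 81605; answer 81605
Part II: U1 = 81605; d = 7; total draws C(13,4) = 715; complement C(6,4) = 15; favorable 715 - 15 = 700; P = 140/143; answer 140/143
Part III: U2 = 140/143; threaded value p + q = 283; m = 19; remainder = value at the root: -5*(19)^3 + 8*(19)^2 - 4*(19)^1 - 1 = (-34295) + (2888) + (-76) + (-1) = -31484; answer -31484
Part IV: U3 = -31484; w = 4; total draws C(10,3) = 120; complement C(6,3) = 20; favorable 120 - 20 = 100; P = 5/6; answer 5/6

5/6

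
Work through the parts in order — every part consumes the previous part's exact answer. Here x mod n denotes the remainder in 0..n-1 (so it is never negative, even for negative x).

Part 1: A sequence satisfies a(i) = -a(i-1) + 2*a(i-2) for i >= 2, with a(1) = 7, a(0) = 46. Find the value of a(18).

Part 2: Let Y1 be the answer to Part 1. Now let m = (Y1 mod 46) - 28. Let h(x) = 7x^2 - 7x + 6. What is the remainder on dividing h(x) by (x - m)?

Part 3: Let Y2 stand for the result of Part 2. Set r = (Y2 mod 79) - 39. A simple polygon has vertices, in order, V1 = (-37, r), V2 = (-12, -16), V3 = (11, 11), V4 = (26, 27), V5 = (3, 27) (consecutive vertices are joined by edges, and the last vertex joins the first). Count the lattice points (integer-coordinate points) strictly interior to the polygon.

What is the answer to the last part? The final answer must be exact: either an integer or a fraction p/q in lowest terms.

1359

Part 1: a(2) = -1*(7) + 2*(46) = 85; iterating: a(2)=85, a(3)=-71, a(4)=241, a(5)=-383, a(6)=865, a(7)=-1631, a(8)=3361, a(9)=-6623, a(10)=13345, a(11)=-26591, a(12)=53281, a(13)=-106463, a(14)=213025, a(15)=-425951, a(16)=852001, a(17)=-1703903, a(18)=3407905; answer 3407905
Part 2: Y1 = 3407905; m = 13; remainder = value at the root: 7*(13)^2 - 7*(13)^1 + 6 = (1183) + (-91) + (6) = 1098; answer 1098
Part 3: Y2 = 1098; r = 32; cross terms: (-37*-16 - -12*32)=976, (-12*11 - 11*-16)=44, (11*27 - 26*11)=11, (26*27 - 3*27)=621, (3*32 - -37*27)=1095; twice the area = |2747| = 2747; area = 2747/2; boundary points = 1 + 1 + 1 + 23 + 5 = 31; strictly interior points = area - boundary/2 + 1 = 1359; answer 1359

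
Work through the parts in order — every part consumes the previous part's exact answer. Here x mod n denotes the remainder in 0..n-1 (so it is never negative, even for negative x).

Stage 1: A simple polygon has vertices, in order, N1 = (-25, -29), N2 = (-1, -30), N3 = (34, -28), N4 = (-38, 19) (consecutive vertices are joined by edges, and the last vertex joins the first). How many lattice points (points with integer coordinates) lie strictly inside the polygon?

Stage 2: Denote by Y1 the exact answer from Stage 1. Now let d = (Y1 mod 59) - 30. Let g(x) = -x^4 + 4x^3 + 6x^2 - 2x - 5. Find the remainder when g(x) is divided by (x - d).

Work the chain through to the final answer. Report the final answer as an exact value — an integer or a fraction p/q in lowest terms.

-62174

Stage 1: cross terms: (-25*-30 - -1*-29)=721, (-1*-28 - 34*-30)=1048, (34*19 - -38*-28)=-418, (-38*-29 - -25*19)=1577; twice the area = |2928| = 2928; area = 1464; boundary points = 1 + 1 + 1 + 1 = 4; strictly interior points = area - boundary/2 + 1 = 1463; answer 1463
Stage 2: Y1 = 1463; d = 17; remainder = value at the root: -1*(17)^4 + 4*(17)^3 + 6*(17)^2 - 2*(17)^1 - 5 = (-83521) + (19652) + (1734) + (-34) + (-5) = -62174; answer -62174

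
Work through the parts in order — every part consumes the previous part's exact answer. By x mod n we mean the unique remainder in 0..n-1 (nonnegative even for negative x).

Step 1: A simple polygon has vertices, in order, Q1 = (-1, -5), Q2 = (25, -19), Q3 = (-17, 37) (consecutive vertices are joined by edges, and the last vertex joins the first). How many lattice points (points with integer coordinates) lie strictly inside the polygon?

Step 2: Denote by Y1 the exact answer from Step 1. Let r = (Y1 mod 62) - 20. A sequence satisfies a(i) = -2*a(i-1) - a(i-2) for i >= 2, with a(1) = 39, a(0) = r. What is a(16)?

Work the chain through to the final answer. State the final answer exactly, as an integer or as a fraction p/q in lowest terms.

-1134

Step 1: cross terms: (-1*-19 - 25*-5)=144, (25*37 - -17*-19)=602, (-17*-5 - -1*37)=122; twice the area = |868| = 868; area = 434; boundary points = 2 + 14 + 2 = 18; strictly interior points = area - boundary/2 + 1 = 426; answer 426
Step 2: Y1 = 426; r = 34; a(2) = -2*(39) - 1*(34) = -112; iterating: a(2)=-112, a(3)=185, a(4)=-258, a(5)=331, a(6)=-404, a(7)=477, a(8)=-550, a(9)=623, a(10)=-696, a(11)=769, a(12)=-842, a(13)=915, a(14)=-988, a(15)=1061, a(16)=-1134; answer -1134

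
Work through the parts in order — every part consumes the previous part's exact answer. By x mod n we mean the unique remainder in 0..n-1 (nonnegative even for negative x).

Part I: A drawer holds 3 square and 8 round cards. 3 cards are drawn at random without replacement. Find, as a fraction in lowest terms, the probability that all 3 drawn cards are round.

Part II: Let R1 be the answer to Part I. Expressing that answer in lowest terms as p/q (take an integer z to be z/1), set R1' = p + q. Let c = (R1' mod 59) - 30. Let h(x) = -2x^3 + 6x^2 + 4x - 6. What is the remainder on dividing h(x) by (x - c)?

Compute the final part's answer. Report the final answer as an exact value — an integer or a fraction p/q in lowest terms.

Part I: total draws C(11,3) = 165; favorable C(8,3) = 56; P = 56/165; answer 56/165
Part II: R1 = 56/165; threaded value p + q = 221; c = 14; remainder = value at the root: -2*(14)^3 + 6*(14)^2 + 4*(14)^1 - 6 = (-5488) + (1176) + (56) + (-6) = -4262; answer -4262

-4262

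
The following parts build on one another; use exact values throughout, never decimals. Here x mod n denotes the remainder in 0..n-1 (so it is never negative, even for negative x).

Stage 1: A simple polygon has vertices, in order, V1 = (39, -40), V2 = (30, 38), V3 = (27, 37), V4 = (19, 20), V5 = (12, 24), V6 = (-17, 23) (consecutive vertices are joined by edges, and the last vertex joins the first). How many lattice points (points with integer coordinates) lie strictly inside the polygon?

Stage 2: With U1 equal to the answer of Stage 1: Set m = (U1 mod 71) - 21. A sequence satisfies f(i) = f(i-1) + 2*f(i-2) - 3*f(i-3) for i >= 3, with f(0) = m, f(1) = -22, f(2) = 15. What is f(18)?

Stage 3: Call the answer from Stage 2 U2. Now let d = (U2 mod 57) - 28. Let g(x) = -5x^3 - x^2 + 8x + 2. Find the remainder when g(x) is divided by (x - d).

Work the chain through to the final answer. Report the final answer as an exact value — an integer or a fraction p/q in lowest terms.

86998

Stage 1: cross terms: (39*38 - 30*-40)=2682, (30*37 - 27*38)=84, (27*20 - 19*37)=-163, (19*24 - 12*20)=216, (12*23 - -17*24)=684, (-17*-40 - 39*23)=-217; twice the area = |3286| = 3286; area = 1643; boundary points = 3 + 1 + 1 + 1 + 1 + 7 = 14; strictly interior points = area - boundary/2 + 1 = 1637; answer 1637
Stage 2: U1 = 1637; m = -17; f(3) = 1*(15) + 2*(-22) - 3*(-17) = 22; iterating: f(3)=22, f(4)=118, f(5)=117, f(6)=287, f(7)=167, f(8)=390, f(9)=-137, f(10)=142, f(11)=-1302, f(12)=-607, f(13)=-3637, f(14)=-945, f(15)=-6398, f(16)=2623, f(17)=-7338, f(18)=17102; answer 17102
Stage 3: U2 = 17102; d = -26; remainder = value at the root: -5*(-26)^3 - 1*(-26)^2 + 8*(-26)^1 + 2 = (87880) + (-676) + (-208) + (2) = 86998; answer 86998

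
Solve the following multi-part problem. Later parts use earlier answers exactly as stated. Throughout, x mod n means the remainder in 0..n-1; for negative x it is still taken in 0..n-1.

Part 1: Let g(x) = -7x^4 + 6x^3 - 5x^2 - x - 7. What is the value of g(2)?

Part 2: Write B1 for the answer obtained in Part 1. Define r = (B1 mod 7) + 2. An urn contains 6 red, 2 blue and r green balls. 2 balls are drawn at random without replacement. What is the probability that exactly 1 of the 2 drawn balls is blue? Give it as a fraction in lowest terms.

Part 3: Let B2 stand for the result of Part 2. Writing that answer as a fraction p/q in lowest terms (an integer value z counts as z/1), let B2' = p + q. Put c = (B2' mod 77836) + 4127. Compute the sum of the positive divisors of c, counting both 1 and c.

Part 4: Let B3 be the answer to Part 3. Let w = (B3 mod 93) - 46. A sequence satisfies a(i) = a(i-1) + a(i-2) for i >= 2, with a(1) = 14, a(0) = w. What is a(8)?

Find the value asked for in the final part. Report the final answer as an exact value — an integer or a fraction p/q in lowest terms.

Part 1: -7*(2)^4 + 6*(2)^3 - 5*(2)^2 - 1*(2)^1 - 7 = (-112) + (48) + (-20) + (-2) + (-7) = -93; answer -93
Part 2: B1 = -93; r = 7; total draws C(15,2) = 105; favorable C(2,1)*C(13,1) = 26; P = 26/105; answer 26/105
Part 3: B2 = 26/105; threaded value p + q = 131; c = 4258; 4258 = 2 * 2129; sigma = (1 + 2) * (1 + 2129) = 3 * 2130 = 6390; answer 6390
Part 4: B3 = 6390; w = 20; a(2) = 1*(14) + 1*(20) = 34; iterating: a(2)=34, a(3)=48, a(4)=82, a(5)=130, a(6)=212, a(7)=342, a(8)=554; answer 554

554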